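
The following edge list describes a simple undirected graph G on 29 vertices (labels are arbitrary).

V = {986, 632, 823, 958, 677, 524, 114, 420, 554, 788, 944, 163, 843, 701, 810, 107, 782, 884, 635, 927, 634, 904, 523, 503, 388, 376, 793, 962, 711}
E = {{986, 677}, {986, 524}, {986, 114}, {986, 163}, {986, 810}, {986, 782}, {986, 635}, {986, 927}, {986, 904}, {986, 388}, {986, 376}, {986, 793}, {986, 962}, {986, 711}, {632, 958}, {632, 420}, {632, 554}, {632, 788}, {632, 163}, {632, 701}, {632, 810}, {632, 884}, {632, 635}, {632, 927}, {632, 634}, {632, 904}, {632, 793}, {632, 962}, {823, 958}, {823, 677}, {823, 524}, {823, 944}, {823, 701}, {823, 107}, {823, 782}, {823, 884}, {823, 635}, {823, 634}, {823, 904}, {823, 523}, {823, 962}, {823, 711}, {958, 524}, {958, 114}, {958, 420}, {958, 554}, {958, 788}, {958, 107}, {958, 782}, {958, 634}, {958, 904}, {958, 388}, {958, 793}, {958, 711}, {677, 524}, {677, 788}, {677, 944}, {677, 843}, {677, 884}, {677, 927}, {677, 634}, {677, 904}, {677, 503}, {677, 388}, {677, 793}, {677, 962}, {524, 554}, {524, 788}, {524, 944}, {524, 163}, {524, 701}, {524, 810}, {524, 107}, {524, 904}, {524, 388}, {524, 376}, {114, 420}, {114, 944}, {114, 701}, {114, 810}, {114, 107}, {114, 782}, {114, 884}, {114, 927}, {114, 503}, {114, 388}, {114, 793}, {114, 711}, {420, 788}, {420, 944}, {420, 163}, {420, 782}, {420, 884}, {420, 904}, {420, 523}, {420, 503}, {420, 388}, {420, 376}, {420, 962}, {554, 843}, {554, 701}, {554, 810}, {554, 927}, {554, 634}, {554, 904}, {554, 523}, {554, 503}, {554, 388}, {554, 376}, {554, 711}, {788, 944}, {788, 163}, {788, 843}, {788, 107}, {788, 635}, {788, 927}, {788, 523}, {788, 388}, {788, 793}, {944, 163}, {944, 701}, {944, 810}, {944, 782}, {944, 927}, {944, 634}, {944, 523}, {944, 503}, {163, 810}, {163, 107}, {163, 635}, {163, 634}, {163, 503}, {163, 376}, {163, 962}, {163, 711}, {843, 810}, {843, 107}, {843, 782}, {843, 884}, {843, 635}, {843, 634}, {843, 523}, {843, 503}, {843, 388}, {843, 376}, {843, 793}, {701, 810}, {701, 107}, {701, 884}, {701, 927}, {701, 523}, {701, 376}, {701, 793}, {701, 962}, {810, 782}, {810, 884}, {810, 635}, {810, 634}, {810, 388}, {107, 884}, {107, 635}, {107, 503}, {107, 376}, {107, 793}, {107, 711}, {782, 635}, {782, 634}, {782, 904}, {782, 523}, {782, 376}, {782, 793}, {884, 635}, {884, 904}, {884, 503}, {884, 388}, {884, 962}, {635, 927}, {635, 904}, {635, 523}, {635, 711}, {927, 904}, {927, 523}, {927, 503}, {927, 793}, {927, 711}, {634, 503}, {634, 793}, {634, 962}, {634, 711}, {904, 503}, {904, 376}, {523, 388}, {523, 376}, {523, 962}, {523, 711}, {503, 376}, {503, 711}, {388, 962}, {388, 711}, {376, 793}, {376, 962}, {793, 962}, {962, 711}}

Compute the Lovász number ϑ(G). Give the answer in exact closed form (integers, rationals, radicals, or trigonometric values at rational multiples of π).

sqrt(29)

deg(788) = 14; N(788) = {632, 958, 677, 524, 420, 944, 163, 843, 107, 635, 927, 523, 388, 793}.
N(376) = {986, 524, 420, 554, 163, 843, 701, 107, 782, 904, 523, 503, 793, 962}, |N(376)| = 14.
Vertex 635 has 14 neighbors: 986, 632, 823, 788, 163, 843, 810, 107, 782, 884, 927, 904, 523, 711.
deg(503) = 14; N(503) = {677, 114, 420, 554, 944, 163, 843, 107, 884, 927, 634, 904, 376, 711}.
Regular of degree 14 on 29 vertices: SR(29,14,6,7) — a Paley graph.
The 3 distinct eigenvalues: [14.0, 2.193, -3.193].
With N=29: ϑ(G) = 29·(-(-sqrt(29)/2 - 1/2))/(14−(-sqrt(29)/2 - 1/2)) = sqrt(29).
≈ 5.3851648 (to 7 d.p.).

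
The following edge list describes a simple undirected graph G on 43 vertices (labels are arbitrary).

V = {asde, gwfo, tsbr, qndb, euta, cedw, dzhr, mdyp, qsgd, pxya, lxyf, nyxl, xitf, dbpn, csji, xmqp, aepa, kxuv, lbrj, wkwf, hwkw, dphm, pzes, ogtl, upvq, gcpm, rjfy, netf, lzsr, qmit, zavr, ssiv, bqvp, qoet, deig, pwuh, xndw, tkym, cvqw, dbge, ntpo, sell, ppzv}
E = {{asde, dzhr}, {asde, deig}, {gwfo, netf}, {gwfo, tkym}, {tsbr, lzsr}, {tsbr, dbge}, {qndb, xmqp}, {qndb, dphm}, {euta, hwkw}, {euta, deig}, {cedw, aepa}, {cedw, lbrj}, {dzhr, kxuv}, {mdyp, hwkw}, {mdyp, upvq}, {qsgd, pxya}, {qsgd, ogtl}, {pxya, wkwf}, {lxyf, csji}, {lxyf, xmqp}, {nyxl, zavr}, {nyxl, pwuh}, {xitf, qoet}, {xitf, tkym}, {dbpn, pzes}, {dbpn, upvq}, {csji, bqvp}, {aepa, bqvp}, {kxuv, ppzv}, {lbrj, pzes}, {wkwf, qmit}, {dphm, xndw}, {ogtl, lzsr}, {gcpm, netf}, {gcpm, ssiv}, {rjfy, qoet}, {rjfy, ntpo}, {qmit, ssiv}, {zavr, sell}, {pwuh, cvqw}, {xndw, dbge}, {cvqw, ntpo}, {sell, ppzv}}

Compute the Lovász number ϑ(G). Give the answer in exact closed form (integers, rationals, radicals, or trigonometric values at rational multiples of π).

43*cos(pi/43)/(cos(pi/43) + 1)

deg(gwfo) = 2; N(gwfo) = {netf, tkym}.
N(tsbr) = {lzsr, dbge}, |N(tsbr)| = 2.
deg(kxuv) = 2; N(kxuv) = {dzhr, ppzv}.
deg(gcpm) = 2; N(gcpm) = {netf, ssiv}.
2-regular, N=43; a single 43-cycle (edge-transitive).
The 22 distinct eigenvalues: [2.0, 1.97869, 1.9152, 1.8109, 1.668, 1.48954, 1.27935, 1.04188, 0.78221, 0.50587, 0.21874, -0.07304, -0.36327, -0.64576, -0.91448, -1.16372, -1.38815, -1.58299, -1.7441, -1.86803, -1.95215, -1.99466].
−43·(-2*cos(pi/43)) / ((2)−(-2*cos(pi/43))) = 43*cos(pi/43)/(cos(pi/43) + 1) = ϑ(G).
= 21.4712837… (decimal).
Sandwich: α(G)=21 ≤ ϑ(G)=43*cos(pi/43)/(cos(pi/43) + 1) ≤ χ(Ḡ)=22 (both strict).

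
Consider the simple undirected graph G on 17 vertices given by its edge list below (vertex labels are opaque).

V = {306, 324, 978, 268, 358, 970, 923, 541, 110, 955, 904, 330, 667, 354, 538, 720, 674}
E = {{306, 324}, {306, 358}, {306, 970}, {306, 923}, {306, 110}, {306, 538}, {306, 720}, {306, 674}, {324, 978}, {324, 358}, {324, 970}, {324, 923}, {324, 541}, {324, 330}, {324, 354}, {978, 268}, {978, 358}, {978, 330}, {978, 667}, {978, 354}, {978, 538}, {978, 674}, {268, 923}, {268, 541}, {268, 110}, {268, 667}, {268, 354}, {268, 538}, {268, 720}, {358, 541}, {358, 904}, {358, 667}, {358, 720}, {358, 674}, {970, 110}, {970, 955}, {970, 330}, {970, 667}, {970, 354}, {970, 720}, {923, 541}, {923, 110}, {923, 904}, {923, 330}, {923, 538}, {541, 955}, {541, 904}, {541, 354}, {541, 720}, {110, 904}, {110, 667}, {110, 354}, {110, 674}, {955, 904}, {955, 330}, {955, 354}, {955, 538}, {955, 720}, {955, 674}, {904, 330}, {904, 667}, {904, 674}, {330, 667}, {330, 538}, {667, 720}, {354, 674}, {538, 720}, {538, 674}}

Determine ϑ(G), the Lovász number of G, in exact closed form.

sqrt(17)

deg(268) = 8; N(268) = {978, 923, 541, 110, 667, 354, 538, 720}.
N(904) = {358, 923, 541, 110, 955, 330, 667, 674}, |N(904)| = 8.
Vertex 978 has 8 neighbors: 324, 268, 358, 330, 667, 354, 538, 674.
deg(324) = 8; N(324) = {306, 978, 358, 970, 923, 541, 330, 354}.
Regular of degree 8 on 17 vertices: Paley(17): SR with (k,λ,μ)=(8,3,4).
spec(A) ≈ [8.0, 1.562, -2.562] (distinct, 3 d.p.).
ϑ = −N·λ_min/(λ_max−λ_min) = −17·(-sqrt(17)/2 - 1/2)/(8−(-sqrt(17)/2 - 1/2)) = sqrt(17).
≈ 4.123105626 (to 9 d.p.).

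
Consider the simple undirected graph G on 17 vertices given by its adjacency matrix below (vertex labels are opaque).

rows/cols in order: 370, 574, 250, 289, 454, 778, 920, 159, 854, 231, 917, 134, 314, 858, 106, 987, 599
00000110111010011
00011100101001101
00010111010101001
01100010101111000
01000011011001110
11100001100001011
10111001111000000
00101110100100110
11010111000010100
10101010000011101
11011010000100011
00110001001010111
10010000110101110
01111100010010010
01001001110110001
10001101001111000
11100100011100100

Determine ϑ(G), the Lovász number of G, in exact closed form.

sqrt(17)

Vertex 370 has 8 neighbors: 778, 920, 854, 231, 917, 314, 987, 599.
Vertex 159 has 8 neighbors: 250, 454, 778, 920, 854, 134, 106, 987.
N(250) = {289, 778, 920, 159, 231, 134, 858, 599}, |N(250)| = 8.
Vertex 987 has 8 neighbors: 370, 454, 778, 159, 917, 134, 314, 858.
deg(v) = 8 for all v (|V|=17); Paley(17): SR with (k,λ,μ)=(8,3,4).
The 3 distinct eigenvalues: [8.0, 1.56155, -2.56155].
ϑ = −N·λ_min/(λ_max−λ_min) = −17·(-sqrt(17)/2 - 1/2)/(8−(-sqrt(17)/2 - 1/2)) = sqrt(17).
= 4.1231… (decimal).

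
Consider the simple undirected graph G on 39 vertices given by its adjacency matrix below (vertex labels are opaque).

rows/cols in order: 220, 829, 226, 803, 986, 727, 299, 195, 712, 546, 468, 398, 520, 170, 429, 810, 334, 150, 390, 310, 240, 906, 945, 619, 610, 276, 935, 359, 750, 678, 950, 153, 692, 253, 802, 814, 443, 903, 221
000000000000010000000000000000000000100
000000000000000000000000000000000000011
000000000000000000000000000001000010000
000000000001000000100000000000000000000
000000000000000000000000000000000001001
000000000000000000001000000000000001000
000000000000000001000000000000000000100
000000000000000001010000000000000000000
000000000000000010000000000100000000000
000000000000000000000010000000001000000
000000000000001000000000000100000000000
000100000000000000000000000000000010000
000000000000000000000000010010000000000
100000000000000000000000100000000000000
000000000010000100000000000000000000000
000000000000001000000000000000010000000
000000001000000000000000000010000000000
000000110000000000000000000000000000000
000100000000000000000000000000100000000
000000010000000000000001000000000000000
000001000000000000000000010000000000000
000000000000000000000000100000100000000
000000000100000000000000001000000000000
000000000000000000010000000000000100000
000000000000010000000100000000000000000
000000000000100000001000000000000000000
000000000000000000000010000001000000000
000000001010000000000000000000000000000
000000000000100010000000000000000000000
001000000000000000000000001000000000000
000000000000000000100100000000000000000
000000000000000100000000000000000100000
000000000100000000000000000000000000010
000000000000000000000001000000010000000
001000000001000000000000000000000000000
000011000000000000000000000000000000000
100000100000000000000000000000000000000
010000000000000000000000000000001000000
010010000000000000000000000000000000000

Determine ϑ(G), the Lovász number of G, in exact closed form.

39*cos(pi/39)/(cos(pi/39) + 1)

N(727) = {240, 814}, |N(727)| = 2.
N(810) = {429, 153}, |N(810)| = 2.
Vertex 802 has 2 neighbors: 226, 398.
Vertex 546 has 2 neighbors: 945, 692.
deg(v) = 2 for all v (|V|=39); a single 39-cycle (edge-transitive).
spec(A) ≈ [2.0, 1.9741, 1.89707, 1.77091, 1.59889, 1.38545, 1.13613, 0.85739, 0.55643, 0.24107, -0.08053, -0.40005, -0.70921, -1.0, -1.26489, -1.49702, -1.69038, -1.83996, -1.94188, -1.99351] (distinct, 5 d.p.).
−39·(-2*cos(pi/39)) / ((2)−(-2*cos(pi/39))) = 39*cos(pi/39)/(cos(pi/39) + 1) = ϑ(G).
≈ 19.46833 (to 5 d.p.).
19 ≤ 39*cos(pi/39)/(cos(pi/39) + 1) ≤ 20: both strict.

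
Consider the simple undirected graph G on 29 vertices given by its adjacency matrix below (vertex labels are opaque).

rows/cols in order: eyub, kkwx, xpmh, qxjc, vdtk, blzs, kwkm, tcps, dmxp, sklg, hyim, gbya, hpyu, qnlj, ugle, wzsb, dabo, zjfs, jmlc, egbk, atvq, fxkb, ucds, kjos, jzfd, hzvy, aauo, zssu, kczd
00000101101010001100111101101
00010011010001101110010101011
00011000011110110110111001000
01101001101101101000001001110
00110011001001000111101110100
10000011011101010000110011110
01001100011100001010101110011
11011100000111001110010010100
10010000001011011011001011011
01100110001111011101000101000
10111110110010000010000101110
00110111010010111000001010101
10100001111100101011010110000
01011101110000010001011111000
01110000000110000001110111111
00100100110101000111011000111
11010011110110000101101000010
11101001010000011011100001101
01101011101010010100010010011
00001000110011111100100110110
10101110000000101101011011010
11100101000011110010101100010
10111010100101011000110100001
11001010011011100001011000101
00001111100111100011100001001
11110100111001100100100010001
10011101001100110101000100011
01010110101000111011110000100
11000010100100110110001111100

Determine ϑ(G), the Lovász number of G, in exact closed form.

sqrt(29)

deg(zssu) = 14; N(zssu) = {kkwx, qxjc, blzs, kwkm, dmxp, hyim, ugle, wzsb, dabo, jmlc, egbk, atvq, fxkb, aauo}.
deg(jmlc) = 14; N(jmlc) = {kkwx, xpmh, vdtk, kwkm, tcps, dmxp, hyim, hpyu, wzsb, zjfs, fxkb, jzfd, zssu, kczd}.
N(hzvy) = {eyub, kkwx, xpmh, qxjc, blzs, dmxp, sklg, hyim, qnlj, ugle, zjfs, atvq, jzfd, kczd}, |N(hzvy)| = 14.
deg(fxkb) = 14; N(fxkb) = {eyub, kkwx, xpmh, blzs, tcps, hpyu, qnlj, ugle, wzsb, jmlc, atvq, ucds, kjos, zssu}.
G on 29 vertices is 14-regular; strongly regular (29,14,6,7).
Distinct eigenvalues (to 4 d.p.): [14.0, 2.1926, -3.1926].
−29·(-sqrt(29)/2 - 1/2) / ((14)−(-sqrt(29)/2 - 1/2)) = sqrt(29) = ϑ(G).
= 5.38516… (decimal).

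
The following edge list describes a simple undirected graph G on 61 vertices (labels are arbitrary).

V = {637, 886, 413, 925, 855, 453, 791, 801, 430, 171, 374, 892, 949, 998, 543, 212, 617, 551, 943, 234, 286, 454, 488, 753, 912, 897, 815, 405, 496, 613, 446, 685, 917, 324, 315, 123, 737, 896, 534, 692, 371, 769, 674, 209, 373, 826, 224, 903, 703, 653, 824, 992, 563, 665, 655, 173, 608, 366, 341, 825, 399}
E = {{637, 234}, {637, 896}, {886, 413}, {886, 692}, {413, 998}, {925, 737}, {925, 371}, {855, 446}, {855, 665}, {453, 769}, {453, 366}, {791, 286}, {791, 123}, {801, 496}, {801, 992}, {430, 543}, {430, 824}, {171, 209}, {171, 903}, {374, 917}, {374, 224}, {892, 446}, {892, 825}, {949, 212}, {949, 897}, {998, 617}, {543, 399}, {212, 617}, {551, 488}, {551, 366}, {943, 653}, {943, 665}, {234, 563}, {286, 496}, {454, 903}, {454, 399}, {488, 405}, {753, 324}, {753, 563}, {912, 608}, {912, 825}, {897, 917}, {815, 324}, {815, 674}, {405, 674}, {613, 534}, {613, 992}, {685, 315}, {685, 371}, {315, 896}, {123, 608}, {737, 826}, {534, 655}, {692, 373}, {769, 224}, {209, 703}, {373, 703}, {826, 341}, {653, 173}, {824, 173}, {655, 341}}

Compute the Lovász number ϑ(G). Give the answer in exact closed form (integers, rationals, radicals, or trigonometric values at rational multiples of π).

61*cos(pi/61)/(cos(pi/61) + 1)

Vertex 171 has 2 neighbors: 209, 903.
Vertex 826 has 2 neighbors: 737, 341.
N(454) = {903, 399}, |N(454)| = 2.
N(413) = {886, 998}, |N(413)| = 2.
2-regular, N=61; this is C_{61}, the 61-cycle.
The 31 distinct eigenvalues: [2.0, 1.989, 1.958, 1.905, 1.833, 1.741, 1.63, 1.502, 1.359, 1.2, 1.03, 0.848, 0.657, 0.459, 0.257, 0.051, -0.154, -0.359, -0.559, -0.753, -0.94, -1.116, -1.281, -1.432, -1.568, -1.688, -1.789, -1.871, -1.934, -1.976, -1.997].
−61·(-2*cos(pi/61)) / ((2)−(-2*cos(pi/61))) = 61*cos(pi/61)/(cos(pi/61) + 1) = ϑ(G).
ϑ(G) ≈ 30.4798.
Lovász sandwich 30 ≤ 61*cos(pi/61)/(cos(pi/61) + 1) ≤ 31: both strict.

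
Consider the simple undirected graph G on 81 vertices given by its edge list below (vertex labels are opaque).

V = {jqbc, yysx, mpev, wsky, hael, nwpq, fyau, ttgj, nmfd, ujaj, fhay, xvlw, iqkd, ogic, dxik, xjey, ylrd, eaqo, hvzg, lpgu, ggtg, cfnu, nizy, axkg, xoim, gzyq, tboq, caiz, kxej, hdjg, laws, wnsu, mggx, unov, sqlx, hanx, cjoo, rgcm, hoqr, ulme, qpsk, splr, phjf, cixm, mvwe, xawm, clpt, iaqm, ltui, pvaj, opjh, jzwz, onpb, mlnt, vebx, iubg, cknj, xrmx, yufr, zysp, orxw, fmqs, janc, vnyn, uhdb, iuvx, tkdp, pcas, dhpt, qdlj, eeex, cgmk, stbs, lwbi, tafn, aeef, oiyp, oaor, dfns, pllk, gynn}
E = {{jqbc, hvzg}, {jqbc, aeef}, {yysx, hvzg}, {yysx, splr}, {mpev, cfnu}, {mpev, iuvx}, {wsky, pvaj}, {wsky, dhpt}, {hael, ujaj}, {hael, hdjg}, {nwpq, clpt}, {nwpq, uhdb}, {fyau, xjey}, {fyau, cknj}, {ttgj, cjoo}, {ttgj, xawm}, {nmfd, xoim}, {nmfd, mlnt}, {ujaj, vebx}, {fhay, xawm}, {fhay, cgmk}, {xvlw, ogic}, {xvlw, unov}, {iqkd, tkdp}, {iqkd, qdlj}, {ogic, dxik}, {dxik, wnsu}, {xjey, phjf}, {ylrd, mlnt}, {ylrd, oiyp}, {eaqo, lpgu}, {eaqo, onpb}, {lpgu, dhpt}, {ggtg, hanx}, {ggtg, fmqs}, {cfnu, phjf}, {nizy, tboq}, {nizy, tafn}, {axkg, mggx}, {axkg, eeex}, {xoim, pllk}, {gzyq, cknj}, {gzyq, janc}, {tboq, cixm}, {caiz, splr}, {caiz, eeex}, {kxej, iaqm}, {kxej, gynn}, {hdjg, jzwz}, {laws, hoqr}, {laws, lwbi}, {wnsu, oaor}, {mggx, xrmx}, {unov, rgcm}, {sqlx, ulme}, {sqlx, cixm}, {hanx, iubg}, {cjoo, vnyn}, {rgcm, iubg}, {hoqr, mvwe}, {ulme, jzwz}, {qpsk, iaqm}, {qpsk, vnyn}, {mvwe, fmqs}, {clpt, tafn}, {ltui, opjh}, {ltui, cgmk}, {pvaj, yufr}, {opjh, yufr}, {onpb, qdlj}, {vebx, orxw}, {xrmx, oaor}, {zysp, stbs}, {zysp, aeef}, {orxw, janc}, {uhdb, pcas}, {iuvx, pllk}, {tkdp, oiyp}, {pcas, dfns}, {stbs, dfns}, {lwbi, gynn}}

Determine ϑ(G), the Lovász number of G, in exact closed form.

deg(vebx) = 2; N(vebx) = {ujaj, orxw}.
Vertex jzwz has 2 neighbors: hdjg, ulme.
N(hoqr) = {laws, mvwe}, |N(hoqr)| = 2.
deg(cjoo) = 2; N(cjoo) = {ttgj, vnyn}.
Regular of degree 2 on 81 vertices: connected 2-regular on 81 ⇒ C_{81}.
The 41 distinct eigenvalues: [2.0, 1.994, 1.976, 1.9461, 1.9045, 1.8514, 1.7873, 1.7123, 1.6271, 1.5321, 1.4279, 1.315, 1.1943, 1.0664, 0.9321, 0.7922, 0.6475, 0.4989, 0.3473, 0.1936, 0.0388, -0.1163, -0.2707, -0.4234, -0.5736, -0.7204, -0.8628, -1.0, -1.1312, -1.2556, -1.3725, -1.4811, -1.5808, -1.671, -1.7511, -1.8207, -1.8794, -1.9267, -1.9625, -1.9865, -1.9985].
−81·(-2*cos(pi/81)) / ((2)−(-2*cos(pi/81))) = 81*cos(pi/81)/(cos(pi/81) + 1) = ϑ(G).
≈ 40.484765310 (to 9 d.p.).
Lovász sandwich 40 ≤ 81*cos(pi/81)/(cos(pi/81) + 1) ≤ 41: both strict.

81*cos(pi/81)/(cos(pi/81) + 1)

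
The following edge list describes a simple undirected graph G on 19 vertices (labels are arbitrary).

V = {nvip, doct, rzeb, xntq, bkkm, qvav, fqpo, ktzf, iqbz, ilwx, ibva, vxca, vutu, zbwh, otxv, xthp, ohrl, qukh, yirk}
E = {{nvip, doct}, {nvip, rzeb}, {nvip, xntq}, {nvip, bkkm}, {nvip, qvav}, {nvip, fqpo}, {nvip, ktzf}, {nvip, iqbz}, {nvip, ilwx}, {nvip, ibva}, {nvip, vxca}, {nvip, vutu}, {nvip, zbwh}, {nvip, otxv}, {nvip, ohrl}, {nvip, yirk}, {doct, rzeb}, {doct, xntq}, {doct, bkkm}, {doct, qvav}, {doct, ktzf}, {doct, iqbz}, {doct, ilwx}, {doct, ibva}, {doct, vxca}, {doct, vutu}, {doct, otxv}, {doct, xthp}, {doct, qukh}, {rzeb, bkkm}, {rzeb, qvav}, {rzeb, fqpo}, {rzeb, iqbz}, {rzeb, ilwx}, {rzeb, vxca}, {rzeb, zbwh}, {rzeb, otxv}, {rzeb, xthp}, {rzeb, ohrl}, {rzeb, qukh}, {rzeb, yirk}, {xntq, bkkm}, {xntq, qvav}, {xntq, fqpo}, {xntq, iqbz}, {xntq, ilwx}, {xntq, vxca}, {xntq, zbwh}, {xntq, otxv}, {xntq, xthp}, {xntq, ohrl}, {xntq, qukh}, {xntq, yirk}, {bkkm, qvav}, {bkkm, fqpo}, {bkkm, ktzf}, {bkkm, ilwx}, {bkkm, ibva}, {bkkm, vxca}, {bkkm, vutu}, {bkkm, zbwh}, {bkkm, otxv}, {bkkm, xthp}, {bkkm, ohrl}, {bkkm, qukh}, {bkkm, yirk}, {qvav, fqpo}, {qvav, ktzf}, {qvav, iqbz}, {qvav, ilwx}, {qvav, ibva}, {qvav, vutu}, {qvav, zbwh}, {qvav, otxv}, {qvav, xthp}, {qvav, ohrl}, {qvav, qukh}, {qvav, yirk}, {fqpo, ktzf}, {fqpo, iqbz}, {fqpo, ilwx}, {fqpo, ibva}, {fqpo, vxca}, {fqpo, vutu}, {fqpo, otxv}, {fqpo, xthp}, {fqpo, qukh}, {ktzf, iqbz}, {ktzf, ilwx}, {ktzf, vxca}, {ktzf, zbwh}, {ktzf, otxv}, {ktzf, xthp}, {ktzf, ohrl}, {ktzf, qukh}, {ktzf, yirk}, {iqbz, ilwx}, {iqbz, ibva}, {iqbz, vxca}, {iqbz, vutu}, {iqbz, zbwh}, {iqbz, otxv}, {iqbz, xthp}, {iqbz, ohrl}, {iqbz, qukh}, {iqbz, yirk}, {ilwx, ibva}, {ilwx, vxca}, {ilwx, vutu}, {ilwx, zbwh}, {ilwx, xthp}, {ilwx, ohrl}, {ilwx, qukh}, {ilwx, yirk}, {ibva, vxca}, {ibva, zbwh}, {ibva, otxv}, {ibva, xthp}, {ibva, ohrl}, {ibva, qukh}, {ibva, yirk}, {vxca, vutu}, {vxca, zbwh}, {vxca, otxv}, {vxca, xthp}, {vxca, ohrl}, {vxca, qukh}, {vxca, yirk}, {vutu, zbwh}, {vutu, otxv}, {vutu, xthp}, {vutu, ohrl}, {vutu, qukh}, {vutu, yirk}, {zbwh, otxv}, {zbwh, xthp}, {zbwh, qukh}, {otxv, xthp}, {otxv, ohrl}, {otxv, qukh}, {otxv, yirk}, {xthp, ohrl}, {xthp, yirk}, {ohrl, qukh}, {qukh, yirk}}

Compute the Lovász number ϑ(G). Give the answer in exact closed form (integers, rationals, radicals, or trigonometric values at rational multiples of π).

Vertex xntq has 14 neighbors: nvip, doct, bkkm, qvav, fqpo, iqbz, ilwx, vxca, zbwh, otxv, xthp, ohrl, qukh, yirk.
deg(ktzf) = 14; N(ktzf) = {nvip, doct, bkkm, qvav, fqpo, iqbz, ilwx, vxca, zbwh, otxv, xthp, ohrl, qukh, yirk}.
Vertex iqbz has 17 neighbors: nvip, doct, rzeb, xntq, qvav, fqpo, ktzf, ilwx, ibva, vxca, vutu, zbwh, otxv, xthp, ohrl, qukh, yirk.
Vertex qukh has 16 neighbors: doct, rzeb, xntq, bkkm, qvav, fqpo, ktzf, iqbz, ilwx, ibva, vxca, vutu, zbwh, otxv, ohrl, yirk.
G = K_{5,5,3,2,2,2}: α = 5 = χ(Ḡ), so ϑ = 5.
Numerically 5.000000000.
Sandwich: α(G)=5 ≤ ϑ(G)=5 ≤ χ(Ḡ)=5 (collapsed).

5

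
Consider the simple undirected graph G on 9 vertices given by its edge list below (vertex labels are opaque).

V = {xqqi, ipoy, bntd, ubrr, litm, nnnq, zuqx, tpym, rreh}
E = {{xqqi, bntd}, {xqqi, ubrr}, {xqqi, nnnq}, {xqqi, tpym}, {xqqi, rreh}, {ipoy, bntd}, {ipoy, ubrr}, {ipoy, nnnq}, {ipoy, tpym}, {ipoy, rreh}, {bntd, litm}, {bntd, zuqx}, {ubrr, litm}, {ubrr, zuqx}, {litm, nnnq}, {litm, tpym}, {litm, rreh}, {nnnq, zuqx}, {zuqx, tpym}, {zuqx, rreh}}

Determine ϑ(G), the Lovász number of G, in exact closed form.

Vertex zuqx has 5 neighbors: bntd, ubrr, nnnq, tpym, rreh.
deg(rreh) = 4; N(rreh) = {xqqi, ipoy, litm, zuqx}.
deg(ipoy) = 5; N(ipoy) = {bntd, ubrr, nnnq, tpym, rreh}.
N(bntd) = {xqqi, ipoy, litm, zuqx}, |N(bntd)| = 4.
2 parts of sizes [5, 4]; α(G) = 5 = ϑ (perfect).
≈ 5.00000 (to 5 d.p.).
Lovász sandwich 5 ≤ 5 ≤ 5: collapsed.

5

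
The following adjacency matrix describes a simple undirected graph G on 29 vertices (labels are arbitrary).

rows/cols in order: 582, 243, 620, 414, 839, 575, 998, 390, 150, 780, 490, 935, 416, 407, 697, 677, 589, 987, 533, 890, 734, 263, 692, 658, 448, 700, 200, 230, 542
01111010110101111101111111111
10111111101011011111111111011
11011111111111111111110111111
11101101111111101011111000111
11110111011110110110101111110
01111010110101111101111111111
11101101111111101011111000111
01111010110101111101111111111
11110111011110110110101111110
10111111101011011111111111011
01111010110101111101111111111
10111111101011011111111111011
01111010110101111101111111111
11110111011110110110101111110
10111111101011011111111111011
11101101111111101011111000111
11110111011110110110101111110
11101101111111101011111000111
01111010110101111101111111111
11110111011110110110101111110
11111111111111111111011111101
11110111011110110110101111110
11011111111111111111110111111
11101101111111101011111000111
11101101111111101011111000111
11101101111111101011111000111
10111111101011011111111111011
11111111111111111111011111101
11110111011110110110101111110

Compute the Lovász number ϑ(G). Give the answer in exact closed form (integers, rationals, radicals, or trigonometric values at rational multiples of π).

Vertex 150 has 22 neighbors: 582, 243, 620, 414, 575, 998, 390, 780, 490, 935, 416, 697, 677, 987, 533, 734, 692, 658, 448, 700, 200, 230.
deg(677) = 22; N(677) = {582, 243, 620, 839, 575, 390, 150, 780, 490, 935, 416, 407, 697, 589, 533, 890, 734, 263, 692, 200, 230, 542}.
Vertex 987 has 22 neighbors: 582, 243, 620, 839, 575, 390, 150, 780, 490, 935, 416, 407, 697, 589, 533, 890, 734, 263, 692, 200, 230, 542.
N(407) = {582, 243, 620, 414, 575, 998, 390, 780, 490, 935, 416, 697, 677, 987, 533, 734, 692, 658, 448, 700, 200, 230}, |N(407)| = 22.
K_{7,7,6,5,2,2} (perfect); ϑ(G) = α(G) = max{7,7,6,5,2,2} = 7.
≈ 7.0000 (to 4 d.p.).
7 ≤ 7 ≤ 7: collapsed.

7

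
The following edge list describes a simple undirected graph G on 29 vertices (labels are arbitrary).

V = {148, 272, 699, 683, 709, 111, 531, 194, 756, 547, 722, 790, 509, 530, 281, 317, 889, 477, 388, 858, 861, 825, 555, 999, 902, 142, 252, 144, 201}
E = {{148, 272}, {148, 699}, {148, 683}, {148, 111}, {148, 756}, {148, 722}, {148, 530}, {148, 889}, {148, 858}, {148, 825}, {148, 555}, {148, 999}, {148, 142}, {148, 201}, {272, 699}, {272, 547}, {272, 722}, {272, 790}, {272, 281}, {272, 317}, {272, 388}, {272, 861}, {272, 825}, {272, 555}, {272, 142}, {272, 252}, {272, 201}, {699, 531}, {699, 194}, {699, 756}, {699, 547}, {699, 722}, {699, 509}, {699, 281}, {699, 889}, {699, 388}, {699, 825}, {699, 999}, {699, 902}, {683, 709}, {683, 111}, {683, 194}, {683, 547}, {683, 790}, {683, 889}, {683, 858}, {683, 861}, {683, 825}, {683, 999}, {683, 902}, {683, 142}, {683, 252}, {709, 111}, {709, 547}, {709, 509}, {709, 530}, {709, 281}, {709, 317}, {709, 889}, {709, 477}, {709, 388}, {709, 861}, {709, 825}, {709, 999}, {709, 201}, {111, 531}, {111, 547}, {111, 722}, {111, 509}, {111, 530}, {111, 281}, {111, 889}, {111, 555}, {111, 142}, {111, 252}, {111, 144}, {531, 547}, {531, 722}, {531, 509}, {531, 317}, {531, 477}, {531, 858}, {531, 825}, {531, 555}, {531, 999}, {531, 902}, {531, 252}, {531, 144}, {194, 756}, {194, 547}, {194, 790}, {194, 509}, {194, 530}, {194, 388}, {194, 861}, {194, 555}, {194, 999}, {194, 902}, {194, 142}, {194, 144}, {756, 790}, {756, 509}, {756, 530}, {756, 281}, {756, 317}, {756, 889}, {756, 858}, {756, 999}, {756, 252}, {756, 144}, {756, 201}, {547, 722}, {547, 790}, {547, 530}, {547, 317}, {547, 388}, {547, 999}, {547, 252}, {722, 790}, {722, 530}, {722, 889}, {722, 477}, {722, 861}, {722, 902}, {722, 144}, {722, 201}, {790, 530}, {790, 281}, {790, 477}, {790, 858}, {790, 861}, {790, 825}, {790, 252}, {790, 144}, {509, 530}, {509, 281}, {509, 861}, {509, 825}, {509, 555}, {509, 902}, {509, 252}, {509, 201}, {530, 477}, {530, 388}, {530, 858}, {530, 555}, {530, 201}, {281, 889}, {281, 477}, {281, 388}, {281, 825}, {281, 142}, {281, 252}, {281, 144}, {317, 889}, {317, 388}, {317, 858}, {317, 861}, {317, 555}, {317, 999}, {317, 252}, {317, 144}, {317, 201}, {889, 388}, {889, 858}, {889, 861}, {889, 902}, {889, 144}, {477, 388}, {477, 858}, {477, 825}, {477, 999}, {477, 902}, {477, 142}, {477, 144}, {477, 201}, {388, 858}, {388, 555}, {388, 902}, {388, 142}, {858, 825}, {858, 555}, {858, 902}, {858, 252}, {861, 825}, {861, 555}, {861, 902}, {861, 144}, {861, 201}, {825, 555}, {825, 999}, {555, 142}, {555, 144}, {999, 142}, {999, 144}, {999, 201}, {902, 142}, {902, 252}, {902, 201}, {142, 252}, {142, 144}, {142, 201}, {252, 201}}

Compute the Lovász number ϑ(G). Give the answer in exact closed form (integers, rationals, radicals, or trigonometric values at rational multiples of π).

Vertex 509 has 14 neighbors: 699, 709, 111, 531, 194, 756, 530, 281, 861, 825, 555, 902, 252, 201.
Vertex 699 has 14 neighbors: 148, 272, 531, 194, 756, 547, 722, 509, 281, 889, 388, 825, 999, 902.
Vertex 531 has 14 neighbors: 699, 111, 547, 722, 509, 317, 477, 858, 825, 555, 999, 902, 252, 144.
N(201) = {148, 272, 709, 756, 722, 509, 530, 317, 477, 861, 999, 902, 142, 252}, |N(201)| = 14.
G on 29 vertices is 14-regular; Paley(29): SR with (k,λ,μ)=(14,6,7).
spec(A) ≈ [14.0, 2.193, -3.193] (distinct, 3 d.p.).
Lovász (edge-transitive): ϑ = −29·(-sqrt(29)/2 - 1/2)/((14)−(-sqrt(29)/2 - 1/2)) = sqrt(29).
= 5.38516481… (decimal).

sqrt(29)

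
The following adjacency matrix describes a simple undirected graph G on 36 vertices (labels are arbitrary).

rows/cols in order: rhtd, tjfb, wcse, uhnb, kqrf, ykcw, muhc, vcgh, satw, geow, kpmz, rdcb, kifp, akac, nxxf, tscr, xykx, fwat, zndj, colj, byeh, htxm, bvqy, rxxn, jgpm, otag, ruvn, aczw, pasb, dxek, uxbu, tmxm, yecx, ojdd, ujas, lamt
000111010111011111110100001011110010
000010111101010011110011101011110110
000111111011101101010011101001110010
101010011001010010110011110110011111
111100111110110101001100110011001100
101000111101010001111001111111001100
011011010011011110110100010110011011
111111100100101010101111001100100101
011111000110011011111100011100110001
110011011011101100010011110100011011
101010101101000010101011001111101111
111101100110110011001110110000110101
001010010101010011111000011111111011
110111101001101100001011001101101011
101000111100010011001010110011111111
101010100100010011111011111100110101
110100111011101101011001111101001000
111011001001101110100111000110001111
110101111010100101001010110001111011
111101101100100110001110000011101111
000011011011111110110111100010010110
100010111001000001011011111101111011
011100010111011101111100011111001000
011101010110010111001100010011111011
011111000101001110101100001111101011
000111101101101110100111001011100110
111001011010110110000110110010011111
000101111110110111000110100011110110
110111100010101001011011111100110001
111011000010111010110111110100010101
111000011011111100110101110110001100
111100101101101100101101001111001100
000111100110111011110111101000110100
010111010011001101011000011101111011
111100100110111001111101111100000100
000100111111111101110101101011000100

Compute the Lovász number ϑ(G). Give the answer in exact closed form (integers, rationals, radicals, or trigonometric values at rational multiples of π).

8

N(tmxm) = {rhtd, tjfb, wcse, uhnb, muhc, satw, geow, rdcb, kifp, nxxf, tscr, zndj, byeh, htxm, rxxn, ruvn, aczw, pasb, dxek, yecx, ojdd}, |N(tmxm)| = 21.
N(ruvn) = {rhtd, tjfb, wcse, ykcw, vcgh, satw, kpmz, kifp, akac, tscr, xykx, htxm, bvqy, jgpm, otag, pasb, tmxm, yecx, ojdd, ujas, lamt}, |N(ruvn)| = 21.
N(vcgh) = {rhtd, tjfb, wcse, uhnb, kqrf, ykcw, muhc, geow, kifp, nxxf, xykx, zndj, byeh, htxm, bvqy, rxxn, ruvn, aczw, uxbu, ojdd, lamt}, |N(vcgh)| = 21.
N(rdcb) = {rhtd, tjfb, wcse, uhnb, ykcw, muhc, geow, kpmz, kifp, akac, xykx, fwat, byeh, htxm, bvqy, jgpm, otag, uxbu, tmxm, ojdd, lamt}, |N(rdcb)| = 21.
G on 36 vertices is 21-regular; this is K(9,2), the Kneser graph.
A has 3 distinct eigenvalues ≈ [21.0, 1.0, -6.0].
Lovász (edge-transitive): ϑ = −36·(-6)/((21)−(-6)) = 8.
Numerically 8.0000000.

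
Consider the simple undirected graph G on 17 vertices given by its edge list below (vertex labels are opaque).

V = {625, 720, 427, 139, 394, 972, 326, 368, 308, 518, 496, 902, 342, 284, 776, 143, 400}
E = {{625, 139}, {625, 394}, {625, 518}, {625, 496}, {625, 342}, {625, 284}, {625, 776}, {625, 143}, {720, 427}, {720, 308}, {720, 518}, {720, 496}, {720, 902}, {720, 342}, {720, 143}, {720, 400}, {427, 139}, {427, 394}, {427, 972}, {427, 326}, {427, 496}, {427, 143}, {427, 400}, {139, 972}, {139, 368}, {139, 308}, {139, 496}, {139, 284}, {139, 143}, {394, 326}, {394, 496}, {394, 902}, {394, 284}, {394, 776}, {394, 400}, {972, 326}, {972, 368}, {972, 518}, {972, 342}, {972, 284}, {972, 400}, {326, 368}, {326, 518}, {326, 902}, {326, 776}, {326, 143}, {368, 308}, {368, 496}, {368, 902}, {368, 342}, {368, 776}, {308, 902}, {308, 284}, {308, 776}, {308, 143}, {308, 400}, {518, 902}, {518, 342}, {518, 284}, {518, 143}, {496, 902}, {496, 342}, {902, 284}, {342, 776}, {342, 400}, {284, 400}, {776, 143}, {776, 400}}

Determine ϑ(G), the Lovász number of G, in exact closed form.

sqrt(17)

Vertex 394 has 8 neighbors: 625, 427, 326, 496, 902, 284, 776, 400.
N(143) = {625, 720, 427, 139, 326, 308, 518, 776}, |N(143)| = 8.
Vertex 972 has 8 neighbors: 427, 139, 326, 368, 518, 342, 284, 400.
Vertex 284 has 8 neighbors: 625, 139, 394, 972, 308, 518, 902, 400.
17-vertex 8-regular graph: SR(17,8,3,4) — a Paley graph.
Distinct eigenvalues (to 5 d.p.): [8.0, 1.56155, -2.56155].
With N=17: ϑ(G) = 17·(-(-sqrt(17)/2 - 1/2))/(8−(-sqrt(17)/2 - 1/2)) = sqrt(17).
ϑ(G) ≈ 4.12310563.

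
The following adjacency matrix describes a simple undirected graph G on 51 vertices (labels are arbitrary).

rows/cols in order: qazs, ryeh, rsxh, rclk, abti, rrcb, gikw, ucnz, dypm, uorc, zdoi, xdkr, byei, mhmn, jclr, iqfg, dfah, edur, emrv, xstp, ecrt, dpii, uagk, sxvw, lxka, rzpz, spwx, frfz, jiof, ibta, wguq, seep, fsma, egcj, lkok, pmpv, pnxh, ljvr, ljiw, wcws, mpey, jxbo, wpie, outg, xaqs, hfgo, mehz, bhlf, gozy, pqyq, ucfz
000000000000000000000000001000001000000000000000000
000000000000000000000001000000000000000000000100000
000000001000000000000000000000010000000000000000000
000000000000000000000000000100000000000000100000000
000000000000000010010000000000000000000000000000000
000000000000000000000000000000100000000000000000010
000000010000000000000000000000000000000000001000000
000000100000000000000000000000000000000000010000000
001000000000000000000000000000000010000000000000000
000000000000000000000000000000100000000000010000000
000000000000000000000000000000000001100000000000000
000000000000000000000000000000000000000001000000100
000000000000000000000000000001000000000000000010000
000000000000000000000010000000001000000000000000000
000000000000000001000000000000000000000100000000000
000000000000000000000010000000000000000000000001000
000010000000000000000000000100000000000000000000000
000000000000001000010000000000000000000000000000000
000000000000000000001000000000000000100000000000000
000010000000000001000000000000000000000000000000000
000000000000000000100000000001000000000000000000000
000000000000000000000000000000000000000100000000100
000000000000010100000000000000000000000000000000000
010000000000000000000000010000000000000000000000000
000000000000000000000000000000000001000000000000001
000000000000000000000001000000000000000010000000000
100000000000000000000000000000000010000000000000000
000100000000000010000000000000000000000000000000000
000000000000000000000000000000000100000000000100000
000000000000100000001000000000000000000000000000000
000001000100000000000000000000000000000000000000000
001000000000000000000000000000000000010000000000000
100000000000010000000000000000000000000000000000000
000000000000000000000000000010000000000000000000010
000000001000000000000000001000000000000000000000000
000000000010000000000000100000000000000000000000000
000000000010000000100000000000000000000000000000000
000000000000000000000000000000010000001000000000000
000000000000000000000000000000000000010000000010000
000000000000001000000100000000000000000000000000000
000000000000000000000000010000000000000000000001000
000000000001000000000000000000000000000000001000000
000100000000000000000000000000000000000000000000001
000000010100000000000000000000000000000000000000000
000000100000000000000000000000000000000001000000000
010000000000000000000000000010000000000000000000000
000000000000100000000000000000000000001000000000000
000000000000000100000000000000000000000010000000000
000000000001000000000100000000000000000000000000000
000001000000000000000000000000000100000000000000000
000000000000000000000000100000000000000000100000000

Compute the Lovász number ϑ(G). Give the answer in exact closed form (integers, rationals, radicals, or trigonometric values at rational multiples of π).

51*cos(pi/51)/(cos(pi/51) + 1)

Vertex gikw has 2 neighbors: ucnz, xaqs.
deg(ljvr) = 2; N(ljvr) = {seep, ljiw}.
Vertex ibta has 2 neighbors: byei, ecrt.
N(mpey) = {rzpz, bhlf}, |N(mpey)| = 2.
deg(v) = 2 for all v (|V|=51); this is C_{51}, the 51-cycle.
Distinct eigenvalues (to 4 d.p.): [2.0, 1.9848, 1.9396, 1.8649, 1.762, 1.6324, 1.478, 1.3012, 1.1047, 0.8915, 0.6647, 0.4279, 0.1845, -0.0616, -0.3068, -0.5473, -0.7796, -1.0, -1.2053, -1.3923, -1.5582, -1.7004, -1.8169, -1.9059, -1.9659, -1.9962].
Lovász: ϑ = −51(-2*cos(pi/51))/(2+-(-1)*2*cos(pi/51)) = 51*cos(pi/51)/(cos(pi/51) + 1).
Numerically 25.4757945.
Lovász sandwich 25 ≤ 51*cos(pi/51)/(cos(pi/51) + 1) ≤ 26: both strict.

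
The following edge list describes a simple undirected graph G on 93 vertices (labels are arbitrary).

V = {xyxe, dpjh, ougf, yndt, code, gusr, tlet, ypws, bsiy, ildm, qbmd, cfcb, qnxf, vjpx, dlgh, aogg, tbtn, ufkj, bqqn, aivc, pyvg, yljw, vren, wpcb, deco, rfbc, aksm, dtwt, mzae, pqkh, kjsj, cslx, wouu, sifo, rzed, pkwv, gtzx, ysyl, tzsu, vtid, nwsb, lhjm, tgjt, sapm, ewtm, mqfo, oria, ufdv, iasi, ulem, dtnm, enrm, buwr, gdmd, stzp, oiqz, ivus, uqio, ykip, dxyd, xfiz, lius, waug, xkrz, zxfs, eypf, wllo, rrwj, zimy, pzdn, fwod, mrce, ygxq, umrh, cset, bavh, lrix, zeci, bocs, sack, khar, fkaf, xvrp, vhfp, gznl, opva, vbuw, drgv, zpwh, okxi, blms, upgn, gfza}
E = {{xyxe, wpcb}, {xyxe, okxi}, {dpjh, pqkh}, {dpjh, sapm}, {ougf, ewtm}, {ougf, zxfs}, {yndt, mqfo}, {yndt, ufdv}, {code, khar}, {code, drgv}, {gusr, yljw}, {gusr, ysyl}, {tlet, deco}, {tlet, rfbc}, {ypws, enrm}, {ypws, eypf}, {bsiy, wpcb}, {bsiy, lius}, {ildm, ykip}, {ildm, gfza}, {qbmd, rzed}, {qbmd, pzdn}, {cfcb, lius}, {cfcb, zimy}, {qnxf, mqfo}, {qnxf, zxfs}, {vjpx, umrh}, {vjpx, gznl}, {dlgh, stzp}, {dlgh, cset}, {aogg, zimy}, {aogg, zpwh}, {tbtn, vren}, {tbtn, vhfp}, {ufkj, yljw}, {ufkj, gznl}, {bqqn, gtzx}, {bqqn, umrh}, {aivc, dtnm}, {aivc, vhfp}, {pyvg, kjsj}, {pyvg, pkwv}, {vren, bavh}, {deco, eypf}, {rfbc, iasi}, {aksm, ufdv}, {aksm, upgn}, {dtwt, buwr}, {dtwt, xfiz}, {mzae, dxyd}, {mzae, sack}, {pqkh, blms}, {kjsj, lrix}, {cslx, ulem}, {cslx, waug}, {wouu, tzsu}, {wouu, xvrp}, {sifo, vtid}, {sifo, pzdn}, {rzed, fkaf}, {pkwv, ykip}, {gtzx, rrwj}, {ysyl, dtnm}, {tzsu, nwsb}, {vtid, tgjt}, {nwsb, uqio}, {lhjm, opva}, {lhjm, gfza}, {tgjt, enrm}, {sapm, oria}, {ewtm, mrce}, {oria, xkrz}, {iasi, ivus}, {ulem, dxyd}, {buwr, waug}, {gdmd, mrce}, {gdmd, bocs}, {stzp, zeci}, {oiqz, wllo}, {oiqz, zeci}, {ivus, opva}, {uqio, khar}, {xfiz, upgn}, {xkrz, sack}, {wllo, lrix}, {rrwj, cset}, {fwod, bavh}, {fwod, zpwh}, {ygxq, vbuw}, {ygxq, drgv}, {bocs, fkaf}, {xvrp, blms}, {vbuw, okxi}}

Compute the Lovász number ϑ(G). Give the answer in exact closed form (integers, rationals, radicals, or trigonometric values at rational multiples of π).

N(xkrz) = {oria, sack}, |N(xkrz)| = 2.
N(rzed) = {qbmd, fkaf}, |N(rzed)| = 2.
N(dpjh) = {pqkh, sapm}, |N(dpjh)| = 2.
N(ildm) = {ykip, gfza}, |N(ildm)| = 2.
Regular of degree 2 on 93 vertices: a single 93-cycle (edge-transitive).
A has 47 distinct eigenvalues ≈ [2.0, 1.9954, 1.9818, 1.9591, 1.9274, 1.887, 1.8379, 1.7805, 1.7149, 1.6415, 1.5606, 1.4727, 1.3779, 1.2769, 1.1701, 1.0579, 0.9409, 0.8196, 0.6946, 0.5664, 0.4356, 0.3029, 0.1687, 0.0338, -0.1013, -0.2359, -0.3695, -0.5013, -0.6309, -0.7576, -0.8808, -1.0, -1.1146, -1.2242, -1.3282, -1.4261, -1.5175, -1.602, -1.6792, -1.7487, -1.8102, -1.8635, -1.9083, -1.9443, -1.9715, -1.9897, -1.9989].
λ_max=2, λ_min=-2*cos(pi/93); ϑ = −93·λ_min/(λ_max−λ_min) = 93*cos(pi/93)/(cos(pi/93) + 1).
Numerically 46.4867.
Check 46 ≤ 93*cos(pi/93)/(cos(pi/93) + 1) ≤ 47: both strict.

93*cos(pi/93)/(cos(pi/93) + 1)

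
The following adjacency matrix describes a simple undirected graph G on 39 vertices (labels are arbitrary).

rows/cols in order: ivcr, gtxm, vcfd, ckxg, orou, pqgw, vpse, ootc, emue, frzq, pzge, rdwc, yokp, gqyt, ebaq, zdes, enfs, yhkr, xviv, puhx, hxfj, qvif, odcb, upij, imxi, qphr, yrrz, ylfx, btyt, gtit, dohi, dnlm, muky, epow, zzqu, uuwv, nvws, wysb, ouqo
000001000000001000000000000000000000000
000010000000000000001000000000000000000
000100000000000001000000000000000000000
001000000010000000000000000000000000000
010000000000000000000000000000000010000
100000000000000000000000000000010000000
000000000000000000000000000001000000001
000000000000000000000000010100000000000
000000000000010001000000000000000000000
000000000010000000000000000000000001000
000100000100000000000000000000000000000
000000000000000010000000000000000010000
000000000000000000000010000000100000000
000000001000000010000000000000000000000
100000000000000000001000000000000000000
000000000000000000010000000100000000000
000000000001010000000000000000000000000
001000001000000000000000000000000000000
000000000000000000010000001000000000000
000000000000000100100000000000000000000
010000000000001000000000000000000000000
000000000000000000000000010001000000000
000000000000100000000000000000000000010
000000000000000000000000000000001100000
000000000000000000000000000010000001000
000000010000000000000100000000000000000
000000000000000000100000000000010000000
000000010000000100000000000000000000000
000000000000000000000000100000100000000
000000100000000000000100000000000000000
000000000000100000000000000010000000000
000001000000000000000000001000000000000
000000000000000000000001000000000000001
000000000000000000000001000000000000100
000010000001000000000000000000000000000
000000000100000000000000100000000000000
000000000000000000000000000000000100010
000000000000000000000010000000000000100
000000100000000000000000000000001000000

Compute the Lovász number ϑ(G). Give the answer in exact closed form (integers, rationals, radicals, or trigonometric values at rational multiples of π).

Vertex ckxg has 2 neighbors: vcfd, pzge.
deg(hxfj) = 2; N(hxfj) = {gtxm, ebaq}.
N(rdwc) = {enfs, zzqu}, |N(rdwc)| = 2.
N(enfs) = {rdwc, gqyt}, |N(enfs)| = 2.
Regular of degree 2 on 39 vertices: a single 39-cycle (edge-transitive).
spec(A) ≈ [2.0, 1.974, 1.897, 1.771, 1.599, 1.385, 1.136, 0.857, 0.556, 0.241, -0.081, -0.4, -0.709, -1.0, -1.265, -1.497, -1.69, -1.84, -1.942, -1.994] (distinct, 3 d.p.).
Lovász (edge-transitive): ϑ = −39·(-2*cos(pi/39))/((2)−(-2*cos(pi/39))) = 39*cos(pi/39)/(cos(pi/39) + 1).
ϑ(G) ≈ 19.4683324.
Check 19 ≤ 39*cos(pi/39)/(cos(pi/39) + 1) ≤ 20: both strict.

39*cos(pi/39)/(cos(pi/39) + 1)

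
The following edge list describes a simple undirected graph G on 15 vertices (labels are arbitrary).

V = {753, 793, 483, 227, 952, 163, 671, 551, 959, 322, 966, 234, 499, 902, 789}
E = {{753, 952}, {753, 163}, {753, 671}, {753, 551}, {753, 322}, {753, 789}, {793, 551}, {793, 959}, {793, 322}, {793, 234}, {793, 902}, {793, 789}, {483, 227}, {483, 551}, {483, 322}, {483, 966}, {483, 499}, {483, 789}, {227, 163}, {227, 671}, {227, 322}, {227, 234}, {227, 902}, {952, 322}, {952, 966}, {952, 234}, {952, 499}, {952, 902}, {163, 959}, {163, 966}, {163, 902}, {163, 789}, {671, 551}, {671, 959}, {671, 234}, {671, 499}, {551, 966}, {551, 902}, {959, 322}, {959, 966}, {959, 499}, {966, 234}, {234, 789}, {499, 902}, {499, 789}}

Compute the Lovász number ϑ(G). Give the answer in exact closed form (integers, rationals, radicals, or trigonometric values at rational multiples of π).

5

Vertex 793 has 6 neighbors: 551, 959, 322, 234, 902, 789.
N(499) = {483, 952, 671, 959, 902, 789}, |N(499)| = 6.
N(483) = {227, 551, 322, 966, 499, 789}, |N(483)| = 6.
Vertex 163 has 6 neighbors: 753, 227, 959, 966, 902, 789.
Every vertex has degree 6 (N=15); Kneser-type, 2-subsets of [6].
A has 3 distinct eigenvalues ≈ [6.0, 1.0, -3.0].
ϑ = −N·λ_min/(λ_max−λ_min) = −15·(-3)/(6−(-3)) = 5.
ϑ(G) ≈ 5.0000000.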